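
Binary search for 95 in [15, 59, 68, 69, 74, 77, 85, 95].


Step 1: lo=0, hi=7, mid=3, val=69
Step 2: lo=4, hi=7, mid=5, val=77
Step 3: lo=6, hi=7, mid=6, val=85
Step 4: lo=7, hi=7, mid=7, val=95

Found at index 7


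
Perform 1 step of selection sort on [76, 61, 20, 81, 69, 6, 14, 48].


Initial: [76, 61, 20, 81, 69, 6, 14, 48]
Step 1: min=6 at 5
  Swap: [6, 61, 20, 81, 69, 76, 14, 48]

After 1 step: [6, 61, 20, 81, 69, 76, 14, 48]


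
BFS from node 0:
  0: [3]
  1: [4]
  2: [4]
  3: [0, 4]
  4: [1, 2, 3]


Visit 0, enqueue [3]
Visit 3, enqueue [4]
Visit 4, enqueue [1, 2]
Visit 1, enqueue []
Visit 2, enqueue []

BFS order: [0, 3, 4, 1, 2]


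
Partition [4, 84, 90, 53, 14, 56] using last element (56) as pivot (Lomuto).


Pivot: 56
  4 <= 56: advance i (no swap)
  53 <= 56: swap -> [4, 53, 90, 84, 14, 56]
  14 <= 56: swap -> [4, 53, 14, 84, 90, 56]
Place pivot at 3: [4, 53, 14, 56, 90, 84]

Partitioned: [4, 53, 14, 56, 90, 84]


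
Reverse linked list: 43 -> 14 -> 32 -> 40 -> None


Step 1: curr=43, set curr.next=prev(None) | reversed so far: 43
Step 2: curr=14, set curr.next=prev(43) | reversed so far: 14 -> 43
Step 3: curr=32, set curr.next=prev(14) | reversed so far: 32 -> 14 -> 43
Step 4: curr=40, set curr.next=prev(32) | reversed so far: 40 -> 32 -> 14 -> 43

40 -> 32 -> 14 -> 43 -> None


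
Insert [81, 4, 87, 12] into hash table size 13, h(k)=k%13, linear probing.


Insert 81: h=3 -> slot 3
Insert 4: h=4 -> slot 4
Insert 87: h=9 -> slot 9
Insert 12: h=12 -> slot 12

Table: [None, None, None, 81, 4, None, None, None, None, 87, None, None, 12]


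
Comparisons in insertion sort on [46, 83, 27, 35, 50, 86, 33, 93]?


Algorithm: insertion sort
Input: [46, 83, 27, 35, 50, 86, 33, 93]
Sorted: [27, 33, 35, 46, 50, 83, 86, 93]

16


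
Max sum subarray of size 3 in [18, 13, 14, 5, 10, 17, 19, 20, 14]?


[0:3]: 45
[1:4]: 32
[2:5]: 29
[3:6]: 32
[4:7]: 46
[5:8]: 56
[6:9]: 53

Max: 56 at [5:8]


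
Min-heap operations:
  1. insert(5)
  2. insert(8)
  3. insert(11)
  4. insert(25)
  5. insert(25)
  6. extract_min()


insert(5) -> [5]
insert(8) -> [5, 8]
insert(11) -> [5, 8, 11]
insert(25) -> [5, 8, 11, 25]
insert(25) -> [5, 8, 11, 25, 25]
extract_min()->5, [8, 25, 11, 25]

Final heap: [8, 25, 11, 25]


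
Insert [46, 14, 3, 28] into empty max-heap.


Insert 46: [46]
Insert 14: [46, 14]
Insert 3: [46, 14, 3]
Insert 28: [46, 28, 3, 14]

Final heap: [46, 28, 3, 14]


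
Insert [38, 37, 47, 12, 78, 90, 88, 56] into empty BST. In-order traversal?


Insert 38: root
Insert 37: L from 38
Insert 47: R from 38
Insert 12: L from 38 -> L from 37
Insert 78: R from 38 -> R from 47
Insert 90: R from 38 -> R from 47 -> R from 78
Insert 88: R from 38 -> R from 47 -> R from 78 -> L from 90
Insert 56: R from 38 -> R from 47 -> L from 78

In-order: [12, 37, 38, 47, 56, 78, 88, 90]


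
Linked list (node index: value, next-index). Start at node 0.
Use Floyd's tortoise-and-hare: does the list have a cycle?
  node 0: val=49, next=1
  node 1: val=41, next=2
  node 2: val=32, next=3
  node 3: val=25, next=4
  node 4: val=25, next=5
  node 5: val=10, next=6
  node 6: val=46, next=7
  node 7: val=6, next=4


Floyd's tortoise (slow, +1) and hare (fast, +2):
  init: slow=0, fast=0
  step 1: slow=1, fast=2
  step 2: slow=2, fast=4
  step 3: slow=3, fast=6
  step 4: slow=4, fast=4
  slow == fast at node 4: cycle detected

Cycle: yes


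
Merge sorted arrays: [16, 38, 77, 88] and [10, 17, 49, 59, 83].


Take 10 from B
Take 16 from A
Take 17 from B
Take 38 from A
Take 49 from B
Take 59 from B
Take 77 from A
Take 83 from B

Merged: [10, 16, 17, 38, 49, 59, 77, 83, 88]


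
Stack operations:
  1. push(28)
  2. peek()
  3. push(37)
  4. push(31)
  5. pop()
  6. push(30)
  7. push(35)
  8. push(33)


push(28) -> [28]
peek()->28
push(37) -> [28, 37]
push(31) -> [28, 37, 31]
pop()->31, [28, 37]
push(30) -> [28, 37, 30]
push(35) -> [28, 37, 30, 35]
push(33) -> [28, 37, 30, 35, 33]

Final stack: [28, 37, 30, 35, 33]


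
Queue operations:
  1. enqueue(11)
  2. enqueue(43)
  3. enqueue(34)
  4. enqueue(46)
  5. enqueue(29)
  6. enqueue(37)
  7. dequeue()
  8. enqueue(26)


enqueue(11) -> [11]
enqueue(43) -> [11, 43]
enqueue(34) -> [11, 43, 34]
enqueue(46) -> [11, 43, 34, 46]
enqueue(29) -> [11, 43, 34, 46, 29]
enqueue(37) -> [11, 43, 34, 46, 29, 37]
dequeue()->11, [43, 34, 46, 29, 37]
enqueue(26) -> [43, 34, 46, 29, 37, 26]

Final queue: [43, 34, 46, 29, 37, 26]


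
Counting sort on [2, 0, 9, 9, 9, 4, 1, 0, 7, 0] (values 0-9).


Input: [2, 0, 9, 9, 9, 4, 1, 0, 7, 0]
Counts: [3, 1, 1, 0, 1, 0, 0, 1, 0, 3]

Sorted: [0, 0, 0, 1, 2, 4, 7, 9, 9, 9]


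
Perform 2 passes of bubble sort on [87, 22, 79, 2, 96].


Initial: [87, 22, 79, 2, 96]
Pass 1: [22, 79, 2, 87, 96] (3 swaps)
Pass 2: [22, 2, 79, 87, 96] (1 swaps)

After 2 passes: [22, 2, 79, 87, 96]


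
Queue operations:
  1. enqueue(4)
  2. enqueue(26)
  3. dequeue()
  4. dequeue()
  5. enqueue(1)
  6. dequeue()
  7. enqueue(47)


enqueue(4) -> [4]
enqueue(26) -> [4, 26]
dequeue()->4, [26]
dequeue()->26, []
enqueue(1) -> [1]
dequeue()->1, []
enqueue(47) -> [47]

Final queue: [47]


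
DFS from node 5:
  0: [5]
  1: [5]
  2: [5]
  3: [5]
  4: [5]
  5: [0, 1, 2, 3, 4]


Visit 5, push [4, 3, 2, 1, 0]
Visit 0, push []
Visit 1, push []
Visit 2, push []
Visit 3, push []
Visit 4, push []

DFS order: [5, 0, 1, 2, 3, 4]


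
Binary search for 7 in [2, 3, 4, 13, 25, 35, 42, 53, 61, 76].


Step 1: lo=0, hi=9, mid=4, val=25
Step 2: lo=0, hi=3, mid=1, val=3
Step 3: lo=2, hi=3, mid=2, val=4
Step 4: lo=3, hi=3, mid=3, val=13

Not found


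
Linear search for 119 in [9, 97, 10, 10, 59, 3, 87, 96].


i=0: 9!=119
i=1: 97!=119
i=2: 10!=119
i=3: 10!=119
i=4: 59!=119
i=5: 3!=119
i=6: 87!=119
i=7: 96!=119

Not found, 8 comps


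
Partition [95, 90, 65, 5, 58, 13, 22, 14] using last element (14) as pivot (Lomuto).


Pivot: 14
  5 <= 14: swap -> [5, 90, 65, 95, 58, 13, 22, 14]
  13 <= 14: swap -> [5, 13, 65, 95, 58, 90, 22, 14]
Place pivot at 2: [5, 13, 14, 95, 58, 90, 22, 65]

Partitioned: [5, 13, 14, 95, 58, 90, 22, 65]


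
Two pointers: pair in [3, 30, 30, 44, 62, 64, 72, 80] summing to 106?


lo=0(3)+hi=7(80)=83
lo=1(30)+hi=7(80)=110
lo=1(30)+hi=6(72)=102
lo=2(30)+hi=6(72)=102
lo=3(44)+hi=6(72)=116
lo=3(44)+hi=5(64)=108
lo=3(44)+hi=4(62)=106

Yes: 44+62=106


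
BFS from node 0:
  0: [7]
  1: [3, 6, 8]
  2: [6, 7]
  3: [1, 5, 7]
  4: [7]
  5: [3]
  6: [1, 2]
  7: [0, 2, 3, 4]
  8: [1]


Visit 0, enqueue [7]
Visit 7, enqueue [2, 3, 4]
Visit 2, enqueue [6]
Visit 3, enqueue [1, 5]
Visit 4, enqueue []
Visit 6, enqueue []
Visit 1, enqueue [8]
Visit 5, enqueue []
Visit 8, enqueue []

BFS order: [0, 7, 2, 3, 4, 6, 1, 5, 8]


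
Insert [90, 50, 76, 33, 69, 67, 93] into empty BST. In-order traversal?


Insert 90: root
Insert 50: L from 90
Insert 76: L from 90 -> R from 50
Insert 33: L from 90 -> L from 50
Insert 69: L from 90 -> R from 50 -> L from 76
Insert 67: L from 90 -> R from 50 -> L from 76 -> L from 69
Insert 93: R from 90

In-order: [33, 50, 67, 69, 76, 90, 93]


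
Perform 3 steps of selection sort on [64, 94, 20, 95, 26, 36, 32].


Initial: [64, 94, 20, 95, 26, 36, 32]
Step 1: min=20 at 2
  Swap: [20, 94, 64, 95, 26, 36, 32]
Step 2: min=26 at 4
  Swap: [20, 26, 64, 95, 94, 36, 32]
Step 3: min=32 at 6
  Swap: [20, 26, 32, 95, 94, 36, 64]

After 3 steps: [20, 26, 32, 95, 94, 36, 64]


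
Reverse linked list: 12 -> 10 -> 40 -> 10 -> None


Step 1: curr=12, set curr.next=prev(None) | reversed so far: 12
Step 2: curr=10, set curr.next=prev(12) | reversed so far: 10 -> 12
Step 3: curr=40, set curr.next=prev(10) | reversed so far: 40 -> 10 -> 12
Step 4: curr=10, set curr.next=prev(40) | reversed so far: 10 -> 40 -> 10 -> 12

10 -> 40 -> 10 -> 12 -> None


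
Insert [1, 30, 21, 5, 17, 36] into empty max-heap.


Insert 1: [1]
Insert 30: [30, 1]
Insert 21: [30, 1, 21]
Insert 5: [30, 5, 21, 1]
Insert 17: [30, 17, 21, 1, 5]
Insert 36: [36, 17, 30, 1, 5, 21]

Final heap: [36, 17, 30, 1, 5, 21]


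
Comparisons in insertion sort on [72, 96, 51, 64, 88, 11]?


Algorithm: insertion sort
Input: [72, 96, 51, 64, 88, 11]
Sorted: [11, 51, 64, 72, 88, 96]

13


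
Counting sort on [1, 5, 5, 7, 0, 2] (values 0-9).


Input: [1, 5, 5, 7, 0, 2]
Counts: [1, 1, 1, 0, 0, 2, 0, 1, 0, 0]

Sorted: [0, 1, 2, 5, 5, 7]


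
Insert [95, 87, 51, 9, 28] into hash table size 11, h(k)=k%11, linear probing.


Insert 95: h=7 -> slot 7
Insert 87: h=10 -> slot 10
Insert 51: h=7, 1 probes -> slot 8
Insert 9: h=9 -> slot 9
Insert 28: h=6 -> slot 6

Table: [None, None, None, None, None, None, 28, 95, 51, 9, 87]


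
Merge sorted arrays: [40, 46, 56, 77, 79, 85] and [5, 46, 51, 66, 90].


Take 5 from B
Take 40 from A
Take 46 from A
Take 46 from B
Take 51 from B
Take 56 from A
Take 66 from B
Take 77 from A
Take 79 from A
Take 85 from A

Merged: [5, 40, 46, 46, 51, 56, 66, 77, 79, 85, 90]


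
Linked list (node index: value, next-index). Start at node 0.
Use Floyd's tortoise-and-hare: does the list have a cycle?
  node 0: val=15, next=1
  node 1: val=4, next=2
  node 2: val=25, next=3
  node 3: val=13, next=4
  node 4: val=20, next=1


Floyd's tortoise (slow, +1) and hare (fast, +2):
  init: slow=0, fast=0
  step 1: slow=1, fast=2
  step 2: slow=2, fast=4
  step 3: slow=3, fast=2
  step 4: slow=4, fast=4
  slow == fast at node 4: cycle detected

Cycle: yes


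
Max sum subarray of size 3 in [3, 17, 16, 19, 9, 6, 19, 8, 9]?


[0:3]: 36
[1:4]: 52
[2:5]: 44
[3:6]: 34
[4:7]: 34
[5:8]: 33
[6:9]: 36

Max: 52 at [1:4]


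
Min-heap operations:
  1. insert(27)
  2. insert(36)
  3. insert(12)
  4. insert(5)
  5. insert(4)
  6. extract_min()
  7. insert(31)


insert(27) -> [27]
insert(36) -> [27, 36]
insert(12) -> [12, 36, 27]
insert(5) -> [5, 12, 27, 36]
insert(4) -> [4, 5, 27, 36, 12]
extract_min()->4, [5, 12, 27, 36]
insert(31) -> [5, 12, 27, 36, 31]

Final heap: [5, 12, 27, 36, 31]


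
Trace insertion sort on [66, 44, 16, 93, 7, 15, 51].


Initial: [66, 44, 16, 93, 7, 15, 51]
Insert 44: [44, 66, 16, 93, 7, 15, 51]
Insert 16: [16, 44, 66, 93, 7, 15, 51]
Insert 93: [16, 44, 66, 93, 7, 15, 51]
Insert 7: [7, 16, 44, 66, 93, 15, 51]
Insert 15: [7, 15, 16, 44, 66, 93, 51]
Insert 51: [7, 15, 16, 44, 51, 66, 93]

Sorted: [7, 15, 16, 44, 51, 66, 93]


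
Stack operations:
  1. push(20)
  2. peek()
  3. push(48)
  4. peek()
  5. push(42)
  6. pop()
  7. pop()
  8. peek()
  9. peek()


push(20) -> [20]
peek()->20
push(48) -> [20, 48]
peek()->48
push(42) -> [20, 48, 42]
pop()->42, [20, 48]
pop()->48, [20]
peek()->20
peek()->20

Final stack: [20]


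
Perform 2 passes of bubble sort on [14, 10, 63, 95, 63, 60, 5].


Initial: [14, 10, 63, 95, 63, 60, 5]
Pass 1: [10, 14, 63, 63, 60, 5, 95] (4 swaps)
Pass 2: [10, 14, 63, 60, 5, 63, 95] (2 swaps)

After 2 passes: [10, 14, 63, 60, 5, 63, 95]


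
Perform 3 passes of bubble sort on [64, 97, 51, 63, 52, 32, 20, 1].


Initial: [64, 97, 51, 63, 52, 32, 20, 1]
Pass 1: [64, 51, 63, 52, 32, 20, 1, 97] (6 swaps)
Pass 2: [51, 63, 52, 32, 20, 1, 64, 97] (6 swaps)
Pass 3: [51, 52, 32, 20, 1, 63, 64, 97] (4 swaps)

After 3 passes: [51, 52, 32, 20, 1, 63, 64, 97]


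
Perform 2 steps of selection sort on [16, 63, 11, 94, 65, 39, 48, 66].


Initial: [16, 63, 11, 94, 65, 39, 48, 66]
Step 1: min=11 at 2
  Swap: [11, 63, 16, 94, 65, 39, 48, 66]
Step 2: min=16 at 2
  Swap: [11, 16, 63, 94, 65, 39, 48, 66]

After 2 steps: [11, 16, 63, 94, 65, 39, 48, 66]


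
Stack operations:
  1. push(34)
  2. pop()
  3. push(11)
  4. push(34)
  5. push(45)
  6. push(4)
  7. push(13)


push(34) -> [34]
pop()->34, []
push(11) -> [11]
push(34) -> [11, 34]
push(45) -> [11, 34, 45]
push(4) -> [11, 34, 45, 4]
push(13) -> [11, 34, 45, 4, 13]

Final stack: [11, 34, 45, 4, 13]


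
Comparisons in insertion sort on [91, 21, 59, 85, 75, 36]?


Algorithm: insertion sort
Input: [91, 21, 59, 85, 75, 36]
Sorted: [21, 36, 59, 75, 85, 91]

13


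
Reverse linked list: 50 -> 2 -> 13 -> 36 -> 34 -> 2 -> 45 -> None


Step 1: curr=50, set curr.next=prev(None) | reversed so far: 50
Step 2: curr=2, set curr.next=prev(50) | reversed so far: 2 -> 50
Step 3: curr=13, set curr.next=prev(2) | reversed so far: 13 -> 2 -> 50
Step 4: curr=36, set curr.next=prev(13) | reversed so far: 36 -> 13 -> 2 -> 50
Step 5: curr=34, set curr.next=prev(36) | reversed so far: 34 -> 36 -> 13 -> 2 -> 50
Step 6: curr=2, set curr.next=prev(34) | reversed so far: 2 -> 34 -> 36 -> 13 -> 2 -> 50
Step 7: curr=45, set curr.next=prev(2) | reversed so far: 45 -> 2 -> 34 -> 36 -> 13 -> 2 -> 50

45 -> 2 -> 34 -> 36 -> 13 -> 2 -> 50 -> None


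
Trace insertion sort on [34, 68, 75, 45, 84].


Initial: [34, 68, 75, 45, 84]
Insert 68: [34, 68, 75, 45, 84]
Insert 75: [34, 68, 75, 45, 84]
Insert 45: [34, 45, 68, 75, 84]
Insert 84: [34, 45, 68, 75, 84]

Sorted: [34, 45, 68, 75, 84]


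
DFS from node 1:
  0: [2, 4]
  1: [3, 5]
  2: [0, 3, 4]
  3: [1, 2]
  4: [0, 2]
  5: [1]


Visit 1, push [5, 3]
Visit 3, push [2]
Visit 2, push [4, 0]
Visit 0, push [4]
Visit 4, push []
Visit 5, push []

DFS order: [1, 3, 2, 0, 4, 5]


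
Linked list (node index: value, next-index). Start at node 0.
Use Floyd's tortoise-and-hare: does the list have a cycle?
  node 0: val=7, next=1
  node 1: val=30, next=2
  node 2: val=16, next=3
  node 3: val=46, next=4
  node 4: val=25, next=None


Floyd's tortoise (slow, +1) and hare (fast, +2):
  init: slow=0, fast=0
  step 1: slow=1, fast=2
  step 2: slow=2, fast=4
  step 3: fast -> None, no cycle

Cycle: no


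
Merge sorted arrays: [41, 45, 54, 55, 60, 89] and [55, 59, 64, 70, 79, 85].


Take 41 from A
Take 45 from A
Take 54 from A
Take 55 from A
Take 55 from B
Take 59 from B
Take 60 from A
Take 64 from B
Take 70 from B
Take 79 from B
Take 85 from B

Merged: [41, 45, 54, 55, 55, 59, 60, 64, 70, 79, 85, 89]


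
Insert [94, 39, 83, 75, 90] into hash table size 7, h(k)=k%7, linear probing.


Insert 94: h=3 -> slot 3
Insert 39: h=4 -> slot 4
Insert 83: h=6 -> slot 6
Insert 75: h=5 -> slot 5
Insert 90: h=6, 1 probes -> slot 0

Table: [90, None, None, 94, 39, 75, 83]


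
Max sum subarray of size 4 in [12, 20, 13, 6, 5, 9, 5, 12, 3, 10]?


[0:4]: 51
[1:5]: 44
[2:6]: 33
[3:7]: 25
[4:8]: 31
[5:9]: 29
[6:10]: 30

Max: 51 at [0:4]


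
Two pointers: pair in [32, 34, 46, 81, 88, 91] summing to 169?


lo=0(32)+hi=5(91)=123
lo=1(34)+hi=5(91)=125
lo=2(46)+hi=5(91)=137
lo=3(81)+hi=5(91)=172
lo=3(81)+hi=4(88)=169

Yes: 81+88=169


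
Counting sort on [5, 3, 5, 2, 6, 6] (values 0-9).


Input: [5, 3, 5, 2, 6, 6]
Counts: [0, 0, 1, 1, 0, 2, 2, 0, 0, 0]

Sorted: [2, 3, 5, 5, 6, 6]


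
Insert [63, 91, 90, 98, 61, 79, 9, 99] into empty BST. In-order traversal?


Insert 63: root
Insert 91: R from 63
Insert 90: R from 63 -> L from 91
Insert 98: R from 63 -> R from 91
Insert 61: L from 63
Insert 79: R from 63 -> L from 91 -> L from 90
Insert 9: L from 63 -> L from 61
Insert 99: R from 63 -> R from 91 -> R from 98

In-order: [9, 61, 63, 79, 90, 91, 98, 99]


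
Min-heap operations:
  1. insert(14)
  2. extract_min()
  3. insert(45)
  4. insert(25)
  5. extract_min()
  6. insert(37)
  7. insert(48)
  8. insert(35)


insert(14) -> [14]
extract_min()->14, []
insert(45) -> [45]
insert(25) -> [25, 45]
extract_min()->25, [45]
insert(37) -> [37, 45]
insert(48) -> [37, 45, 48]
insert(35) -> [35, 37, 48, 45]

Final heap: [35, 37, 48, 45]


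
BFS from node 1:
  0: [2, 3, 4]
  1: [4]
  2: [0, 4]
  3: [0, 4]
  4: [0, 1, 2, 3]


Visit 1, enqueue [4]
Visit 4, enqueue [0, 2, 3]
Visit 0, enqueue []
Visit 2, enqueue []
Visit 3, enqueue []

BFS order: [1, 4, 0, 2, 3]


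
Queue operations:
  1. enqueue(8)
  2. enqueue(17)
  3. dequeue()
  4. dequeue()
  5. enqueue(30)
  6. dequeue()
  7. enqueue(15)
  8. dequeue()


enqueue(8) -> [8]
enqueue(17) -> [8, 17]
dequeue()->8, [17]
dequeue()->17, []
enqueue(30) -> [30]
dequeue()->30, []
enqueue(15) -> [15]
dequeue()->15, []

Final queue: []


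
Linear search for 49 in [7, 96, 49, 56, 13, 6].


i=0: 7!=49
i=1: 96!=49
i=2: 49==49 found!

Found at 2, 3 comps


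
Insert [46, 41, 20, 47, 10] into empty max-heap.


Insert 46: [46]
Insert 41: [46, 41]
Insert 20: [46, 41, 20]
Insert 47: [47, 46, 20, 41]
Insert 10: [47, 46, 20, 41, 10]

Final heap: [47, 46, 20, 41, 10]


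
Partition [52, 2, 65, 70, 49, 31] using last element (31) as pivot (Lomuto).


Pivot: 31
  2 <= 31: swap -> [2, 52, 65, 70, 49, 31]
Place pivot at 1: [2, 31, 65, 70, 49, 52]

Partitioned: [2, 31, 65, 70, 49, 52]


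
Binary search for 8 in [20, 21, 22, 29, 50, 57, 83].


Step 1: lo=0, hi=6, mid=3, val=29
Step 2: lo=0, hi=2, mid=1, val=21
Step 3: lo=0, hi=0, mid=0, val=20

Not found


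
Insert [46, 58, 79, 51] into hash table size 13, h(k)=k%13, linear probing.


Insert 46: h=7 -> slot 7
Insert 58: h=6 -> slot 6
Insert 79: h=1 -> slot 1
Insert 51: h=12 -> slot 12

Table: [None, 79, None, None, None, None, 58, 46, None, None, None, None, 51]


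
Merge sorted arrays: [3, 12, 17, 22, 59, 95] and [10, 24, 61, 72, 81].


Take 3 from A
Take 10 from B
Take 12 from A
Take 17 from A
Take 22 from A
Take 24 from B
Take 59 from A
Take 61 from B
Take 72 from B
Take 81 from B

Merged: [3, 10, 12, 17, 22, 24, 59, 61, 72, 81, 95]


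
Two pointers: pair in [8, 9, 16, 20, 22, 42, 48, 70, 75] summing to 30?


lo=0(8)+hi=8(75)=83
lo=0(8)+hi=7(70)=78
lo=0(8)+hi=6(48)=56
lo=0(8)+hi=5(42)=50
lo=0(8)+hi=4(22)=30

Yes: 8+22=30


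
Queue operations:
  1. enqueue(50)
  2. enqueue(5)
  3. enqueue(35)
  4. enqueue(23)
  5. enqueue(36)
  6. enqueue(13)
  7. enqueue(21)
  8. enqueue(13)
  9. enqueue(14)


enqueue(50) -> [50]
enqueue(5) -> [50, 5]
enqueue(35) -> [50, 5, 35]
enqueue(23) -> [50, 5, 35, 23]
enqueue(36) -> [50, 5, 35, 23, 36]
enqueue(13) -> [50, 5, 35, 23, 36, 13]
enqueue(21) -> [50, 5, 35, 23, 36, 13, 21]
enqueue(13) -> [50, 5, 35, 23, 36, 13, 21, 13]
enqueue(14) -> [50, 5, 35, 23, 36, 13, 21, 13, 14]

Final queue: [50, 5, 35, 23, 36, 13, 21, 13, 14]


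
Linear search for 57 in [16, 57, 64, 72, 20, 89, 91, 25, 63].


i=0: 16!=57
i=1: 57==57 found!

Found at 1, 2 comps


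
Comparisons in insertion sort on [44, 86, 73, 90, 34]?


Algorithm: insertion sort
Input: [44, 86, 73, 90, 34]
Sorted: [34, 44, 73, 86, 90]

8


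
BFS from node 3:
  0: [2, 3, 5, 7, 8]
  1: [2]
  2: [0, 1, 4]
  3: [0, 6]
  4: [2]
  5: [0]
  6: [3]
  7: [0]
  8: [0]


Visit 3, enqueue [0, 6]
Visit 0, enqueue [2, 5, 7, 8]
Visit 6, enqueue []
Visit 2, enqueue [1, 4]
Visit 5, enqueue []
Visit 7, enqueue []
Visit 8, enqueue []
Visit 1, enqueue []
Visit 4, enqueue []

BFS order: [3, 0, 6, 2, 5, 7, 8, 1, 4]


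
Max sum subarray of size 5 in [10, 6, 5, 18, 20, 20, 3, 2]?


[0:5]: 59
[1:6]: 69
[2:7]: 66
[3:8]: 63

Max: 69 at [1:6]


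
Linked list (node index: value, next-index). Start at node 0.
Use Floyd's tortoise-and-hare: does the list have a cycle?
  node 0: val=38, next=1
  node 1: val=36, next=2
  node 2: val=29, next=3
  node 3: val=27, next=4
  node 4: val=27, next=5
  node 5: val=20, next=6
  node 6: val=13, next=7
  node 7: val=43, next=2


Floyd's tortoise (slow, +1) and hare (fast, +2):
  init: slow=0, fast=0
  step 1: slow=1, fast=2
  step 2: slow=2, fast=4
  step 3: slow=3, fast=6
  step 4: slow=4, fast=2
  step 5: slow=5, fast=4
  step 6: slow=6, fast=6
  slow == fast at node 6: cycle detected

Cycle: yes


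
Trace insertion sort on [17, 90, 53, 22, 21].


Initial: [17, 90, 53, 22, 21]
Insert 90: [17, 90, 53, 22, 21]
Insert 53: [17, 53, 90, 22, 21]
Insert 22: [17, 22, 53, 90, 21]
Insert 21: [17, 21, 22, 53, 90]

Sorted: [17, 21, 22, 53, 90]


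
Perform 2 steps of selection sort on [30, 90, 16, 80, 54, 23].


Initial: [30, 90, 16, 80, 54, 23]
Step 1: min=16 at 2
  Swap: [16, 90, 30, 80, 54, 23]
Step 2: min=23 at 5
  Swap: [16, 23, 30, 80, 54, 90]

After 2 steps: [16, 23, 30, 80, 54, 90]


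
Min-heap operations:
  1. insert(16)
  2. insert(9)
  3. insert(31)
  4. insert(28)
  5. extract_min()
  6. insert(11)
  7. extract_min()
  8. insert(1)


insert(16) -> [16]
insert(9) -> [9, 16]
insert(31) -> [9, 16, 31]
insert(28) -> [9, 16, 31, 28]
extract_min()->9, [16, 28, 31]
insert(11) -> [11, 16, 31, 28]
extract_min()->11, [16, 28, 31]
insert(1) -> [1, 16, 31, 28]

Final heap: [1, 16, 31, 28]


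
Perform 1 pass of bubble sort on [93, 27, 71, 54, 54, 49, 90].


Initial: [93, 27, 71, 54, 54, 49, 90]
Pass 1: [27, 71, 54, 54, 49, 90, 93] (6 swaps)

After 1 pass: [27, 71, 54, 54, 49, 90, 93]


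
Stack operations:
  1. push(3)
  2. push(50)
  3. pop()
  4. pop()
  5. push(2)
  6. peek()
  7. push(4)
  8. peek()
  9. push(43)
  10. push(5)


push(3) -> [3]
push(50) -> [3, 50]
pop()->50, [3]
pop()->3, []
push(2) -> [2]
peek()->2
push(4) -> [2, 4]
peek()->4
push(43) -> [2, 4, 43]
push(5) -> [2, 4, 43, 5]

Final stack: [2, 4, 43, 5]


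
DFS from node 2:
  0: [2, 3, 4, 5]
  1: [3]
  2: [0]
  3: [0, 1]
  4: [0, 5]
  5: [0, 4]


Visit 2, push [0]
Visit 0, push [5, 4, 3]
Visit 3, push [1]
Visit 1, push []
Visit 4, push [5]
Visit 5, push []

DFS order: [2, 0, 3, 1, 4, 5]


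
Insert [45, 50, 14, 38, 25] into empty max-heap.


Insert 45: [45]
Insert 50: [50, 45]
Insert 14: [50, 45, 14]
Insert 38: [50, 45, 14, 38]
Insert 25: [50, 45, 14, 38, 25]

Final heap: [50, 45, 14, 38, 25]


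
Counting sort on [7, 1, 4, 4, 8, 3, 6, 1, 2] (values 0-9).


Input: [7, 1, 4, 4, 8, 3, 6, 1, 2]
Counts: [0, 2, 1, 1, 2, 0, 1, 1, 1, 0]

Sorted: [1, 1, 2, 3, 4, 4, 6, 7, 8]


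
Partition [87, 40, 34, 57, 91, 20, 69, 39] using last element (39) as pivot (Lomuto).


Pivot: 39
  34 <= 39: swap -> [34, 40, 87, 57, 91, 20, 69, 39]
  20 <= 39: swap -> [34, 20, 87, 57, 91, 40, 69, 39]
Place pivot at 2: [34, 20, 39, 57, 91, 40, 69, 87]

Partitioned: [34, 20, 39, 57, 91, 40, 69, 87]


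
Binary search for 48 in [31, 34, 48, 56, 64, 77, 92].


Step 1: lo=0, hi=6, mid=3, val=56
Step 2: lo=0, hi=2, mid=1, val=34
Step 3: lo=2, hi=2, mid=2, val=48

Found at index 2


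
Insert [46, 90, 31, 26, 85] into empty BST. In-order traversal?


Insert 46: root
Insert 90: R from 46
Insert 31: L from 46
Insert 26: L from 46 -> L from 31
Insert 85: R from 46 -> L from 90

In-order: [26, 31, 46, 85, 90]


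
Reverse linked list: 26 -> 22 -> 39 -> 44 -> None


Step 1: curr=26, set curr.next=prev(None) | reversed so far: 26
Step 2: curr=22, set curr.next=prev(26) | reversed so far: 22 -> 26
Step 3: curr=39, set curr.next=prev(22) | reversed so far: 39 -> 22 -> 26
Step 4: curr=44, set curr.next=prev(39) | reversed so far: 44 -> 39 -> 22 -> 26

44 -> 39 -> 22 -> 26 -> None


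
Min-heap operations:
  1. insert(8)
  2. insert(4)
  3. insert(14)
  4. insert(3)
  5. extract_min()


insert(8) -> [8]
insert(4) -> [4, 8]
insert(14) -> [4, 8, 14]
insert(3) -> [3, 4, 14, 8]
extract_min()->3, [4, 8, 14]

Final heap: [4, 8, 14]


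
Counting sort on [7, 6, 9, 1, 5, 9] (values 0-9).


Input: [7, 6, 9, 1, 5, 9]
Counts: [0, 1, 0, 0, 0, 1, 1, 1, 0, 2]

Sorted: [1, 5, 6, 7, 9, 9]


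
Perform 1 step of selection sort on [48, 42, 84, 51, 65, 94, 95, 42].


Initial: [48, 42, 84, 51, 65, 94, 95, 42]
Step 1: min=42 at 1
  Swap: [42, 48, 84, 51, 65, 94, 95, 42]

After 1 step: [42, 48, 84, 51, 65, 94, 95, 42]


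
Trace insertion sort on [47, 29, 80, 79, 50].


Initial: [47, 29, 80, 79, 50]
Insert 29: [29, 47, 80, 79, 50]
Insert 80: [29, 47, 80, 79, 50]
Insert 79: [29, 47, 79, 80, 50]
Insert 50: [29, 47, 50, 79, 80]

Sorted: [29, 47, 50, 79, 80]


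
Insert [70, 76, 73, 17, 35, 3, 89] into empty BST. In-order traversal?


Insert 70: root
Insert 76: R from 70
Insert 73: R from 70 -> L from 76
Insert 17: L from 70
Insert 35: L from 70 -> R from 17
Insert 3: L from 70 -> L from 17
Insert 89: R from 70 -> R from 76

In-order: [3, 17, 35, 70, 73, 76, 89]


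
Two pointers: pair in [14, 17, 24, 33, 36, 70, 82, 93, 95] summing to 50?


lo=0(14)+hi=8(95)=109
lo=0(14)+hi=7(93)=107
lo=0(14)+hi=6(82)=96
lo=0(14)+hi=5(70)=84
lo=0(14)+hi=4(36)=50

Yes: 14+36=50


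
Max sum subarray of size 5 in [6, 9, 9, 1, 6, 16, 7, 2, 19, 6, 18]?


[0:5]: 31
[1:6]: 41
[2:7]: 39
[3:8]: 32
[4:9]: 50
[5:10]: 50
[6:11]: 52

Max: 52 at [6:11]


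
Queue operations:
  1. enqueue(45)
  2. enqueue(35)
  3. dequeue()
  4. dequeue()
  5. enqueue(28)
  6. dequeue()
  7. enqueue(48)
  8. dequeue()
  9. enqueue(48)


enqueue(45) -> [45]
enqueue(35) -> [45, 35]
dequeue()->45, [35]
dequeue()->35, []
enqueue(28) -> [28]
dequeue()->28, []
enqueue(48) -> [48]
dequeue()->48, []
enqueue(48) -> [48]

Final queue: [48]


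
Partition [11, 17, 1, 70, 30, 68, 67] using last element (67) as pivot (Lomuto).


Pivot: 67
  11 <= 67: advance i (no swap)
  17 <= 67: advance i (no swap)
  1 <= 67: advance i (no swap)
  30 <= 67: swap -> [11, 17, 1, 30, 70, 68, 67]
Place pivot at 4: [11, 17, 1, 30, 67, 68, 70]

Partitioned: [11, 17, 1, 30, 67, 68, 70]


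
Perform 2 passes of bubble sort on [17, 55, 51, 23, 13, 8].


Initial: [17, 55, 51, 23, 13, 8]
Pass 1: [17, 51, 23, 13, 8, 55] (4 swaps)
Pass 2: [17, 23, 13, 8, 51, 55] (3 swaps)

After 2 passes: [17, 23, 13, 8, 51, 55]


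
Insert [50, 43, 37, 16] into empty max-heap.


Insert 50: [50]
Insert 43: [50, 43]
Insert 37: [50, 43, 37]
Insert 16: [50, 43, 37, 16]

Final heap: [50, 43, 37, 16]


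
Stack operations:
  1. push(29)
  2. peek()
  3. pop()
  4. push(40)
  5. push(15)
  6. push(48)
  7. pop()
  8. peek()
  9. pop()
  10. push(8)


push(29) -> [29]
peek()->29
pop()->29, []
push(40) -> [40]
push(15) -> [40, 15]
push(48) -> [40, 15, 48]
pop()->48, [40, 15]
peek()->15
pop()->15, [40]
push(8) -> [40, 8]

Final stack: [40, 8]


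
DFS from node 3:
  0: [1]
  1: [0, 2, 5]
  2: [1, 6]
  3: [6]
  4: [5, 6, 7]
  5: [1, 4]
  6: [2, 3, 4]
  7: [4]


Visit 3, push [6]
Visit 6, push [4, 2]
Visit 2, push [1]
Visit 1, push [5, 0]
Visit 0, push []
Visit 5, push [4]
Visit 4, push [7]
Visit 7, push []

DFS order: [3, 6, 2, 1, 0, 5, 4, 7]


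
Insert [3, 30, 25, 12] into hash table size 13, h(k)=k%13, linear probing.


Insert 3: h=3 -> slot 3
Insert 30: h=4 -> slot 4
Insert 25: h=12 -> slot 12
Insert 12: h=12, 1 probes -> slot 0

Table: [12, None, None, 3, 30, None, None, None, None, None, None, None, 25]


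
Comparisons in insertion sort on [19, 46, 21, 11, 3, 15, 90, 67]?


Algorithm: insertion sort
Input: [19, 46, 21, 11, 3, 15, 90, 67]
Sorted: [3, 11, 15, 19, 21, 46, 67, 90]

17


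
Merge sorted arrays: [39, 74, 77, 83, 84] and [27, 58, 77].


Take 27 from B
Take 39 from A
Take 58 from B
Take 74 from A
Take 77 from A
Take 77 from B

Merged: [27, 39, 58, 74, 77, 77, 83, 84]


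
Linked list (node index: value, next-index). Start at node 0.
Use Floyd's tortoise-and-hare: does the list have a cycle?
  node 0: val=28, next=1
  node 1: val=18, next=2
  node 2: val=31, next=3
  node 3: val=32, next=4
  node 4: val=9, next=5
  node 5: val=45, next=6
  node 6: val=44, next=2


Floyd's tortoise (slow, +1) and hare (fast, +2):
  init: slow=0, fast=0
  step 1: slow=1, fast=2
  step 2: slow=2, fast=4
  step 3: slow=3, fast=6
  step 4: slow=4, fast=3
  step 5: slow=5, fast=5
  slow == fast at node 5: cycle detected

Cycle: yes


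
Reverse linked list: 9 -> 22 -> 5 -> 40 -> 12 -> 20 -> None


Step 1: curr=9, set curr.next=prev(None) | reversed so far: 9
Step 2: curr=22, set curr.next=prev(9) | reversed so far: 22 -> 9
Step 3: curr=5, set curr.next=prev(22) | reversed so far: 5 -> 22 -> 9
Step 4: curr=40, set curr.next=prev(5) | reversed so far: 40 -> 5 -> 22 -> 9
Step 5: curr=12, set curr.next=prev(40) | reversed so far: 12 -> 40 -> 5 -> 22 -> 9
Step 6: curr=20, set curr.next=prev(12) | reversed so far: 20 -> 12 -> 40 -> 5 -> 22 -> 9

20 -> 12 -> 40 -> 5 -> 22 -> 9 -> None


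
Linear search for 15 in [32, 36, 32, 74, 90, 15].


i=0: 32!=15
i=1: 36!=15
i=2: 32!=15
i=3: 74!=15
i=4: 90!=15
i=5: 15==15 found!

Found at 5, 6 comps


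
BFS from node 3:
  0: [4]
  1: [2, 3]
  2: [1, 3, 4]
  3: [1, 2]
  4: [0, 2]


Visit 3, enqueue [1, 2]
Visit 1, enqueue []
Visit 2, enqueue [4]
Visit 4, enqueue [0]
Visit 0, enqueue []

BFS order: [3, 1, 2, 4, 0]


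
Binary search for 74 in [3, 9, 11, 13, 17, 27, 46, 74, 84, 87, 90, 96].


Step 1: lo=0, hi=11, mid=5, val=27
Step 2: lo=6, hi=11, mid=8, val=84
Step 3: lo=6, hi=7, mid=6, val=46
Step 4: lo=7, hi=7, mid=7, val=74

Found at index 7


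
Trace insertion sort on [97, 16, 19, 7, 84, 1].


Initial: [97, 16, 19, 7, 84, 1]
Insert 16: [16, 97, 19, 7, 84, 1]
Insert 19: [16, 19, 97, 7, 84, 1]
Insert 7: [7, 16, 19, 97, 84, 1]
Insert 84: [7, 16, 19, 84, 97, 1]
Insert 1: [1, 7, 16, 19, 84, 97]

Sorted: [1, 7, 16, 19, 84, 97]


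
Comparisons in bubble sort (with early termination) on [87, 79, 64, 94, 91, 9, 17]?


Algorithm: bubble sort (with early termination)
Input: [87, 79, 64, 94, 91, 9, 17]
Sorted: [9, 17, 64, 79, 87, 91, 94]

21


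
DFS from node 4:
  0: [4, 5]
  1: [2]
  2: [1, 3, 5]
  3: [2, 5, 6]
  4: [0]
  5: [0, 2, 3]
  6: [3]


Visit 4, push [0]
Visit 0, push [5]
Visit 5, push [3, 2]
Visit 2, push [3, 1]
Visit 1, push []
Visit 3, push [6]
Visit 6, push []

DFS order: [4, 0, 5, 2, 1, 3, 6]


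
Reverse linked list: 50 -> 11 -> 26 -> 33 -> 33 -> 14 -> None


Step 1: curr=50, set curr.next=prev(None) | reversed so far: 50
Step 2: curr=11, set curr.next=prev(50) | reversed so far: 11 -> 50
Step 3: curr=26, set curr.next=prev(11) | reversed so far: 26 -> 11 -> 50
Step 4: curr=33, set curr.next=prev(26) | reversed so far: 33 -> 26 -> 11 -> 50
Step 5: curr=33, set curr.next=prev(33) | reversed so far: 33 -> 33 -> 26 -> 11 -> 50
Step 6: curr=14, set curr.next=prev(33) | reversed so far: 14 -> 33 -> 33 -> 26 -> 11 -> 50

14 -> 33 -> 33 -> 26 -> 11 -> 50 -> None


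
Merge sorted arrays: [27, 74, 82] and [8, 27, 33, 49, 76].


Take 8 from B
Take 27 from A
Take 27 from B
Take 33 from B
Take 49 from B
Take 74 from A
Take 76 from B

Merged: [8, 27, 27, 33, 49, 74, 76, 82]


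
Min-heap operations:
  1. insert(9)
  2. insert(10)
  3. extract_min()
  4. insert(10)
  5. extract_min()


insert(9) -> [9]
insert(10) -> [9, 10]
extract_min()->9, [10]
insert(10) -> [10, 10]
extract_min()->10, [10]

Final heap: [10]


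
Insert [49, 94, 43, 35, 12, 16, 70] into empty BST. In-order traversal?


Insert 49: root
Insert 94: R from 49
Insert 43: L from 49
Insert 35: L from 49 -> L from 43
Insert 12: L from 49 -> L from 43 -> L from 35
Insert 16: L from 49 -> L from 43 -> L from 35 -> R from 12
Insert 70: R from 49 -> L from 94

In-order: [12, 16, 35, 43, 49, 70, 94]


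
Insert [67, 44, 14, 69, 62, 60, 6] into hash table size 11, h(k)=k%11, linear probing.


Insert 67: h=1 -> slot 1
Insert 44: h=0 -> slot 0
Insert 14: h=3 -> slot 3
Insert 69: h=3, 1 probes -> slot 4
Insert 62: h=7 -> slot 7
Insert 60: h=5 -> slot 5
Insert 6: h=6 -> slot 6

Table: [44, 67, None, 14, 69, 60, 6, 62, None, None, None]


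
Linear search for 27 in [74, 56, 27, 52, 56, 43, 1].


i=0: 74!=27
i=1: 56!=27
i=2: 27==27 found!

Found at 2, 3 comps


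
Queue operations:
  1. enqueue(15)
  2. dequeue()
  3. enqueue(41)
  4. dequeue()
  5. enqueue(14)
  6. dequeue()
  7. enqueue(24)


enqueue(15) -> [15]
dequeue()->15, []
enqueue(41) -> [41]
dequeue()->41, []
enqueue(14) -> [14]
dequeue()->14, []
enqueue(24) -> [24]

Final queue: [24]


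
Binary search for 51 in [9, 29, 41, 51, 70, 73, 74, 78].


Step 1: lo=0, hi=7, mid=3, val=51

Found at index 3


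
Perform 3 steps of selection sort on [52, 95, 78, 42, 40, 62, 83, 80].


Initial: [52, 95, 78, 42, 40, 62, 83, 80]
Step 1: min=40 at 4
  Swap: [40, 95, 78, 42, 52, 62, 83, 80]
Step 2: min=42 at 3
  Swap: [40, 42, 78, 95, 52, 62, 83, 80]
Step 3: min=52 at 4
  Swap: [40, 42, 52, 95, 78, 62, 83, 80]

After 3 steps: [40, 42, 52, 95, 78, 62, 83, 80]


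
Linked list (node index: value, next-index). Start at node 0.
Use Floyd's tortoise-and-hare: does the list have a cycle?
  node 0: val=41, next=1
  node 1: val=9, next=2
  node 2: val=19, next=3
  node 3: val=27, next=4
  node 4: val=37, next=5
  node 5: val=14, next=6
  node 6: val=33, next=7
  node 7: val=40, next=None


Floyd's tortoise (slow, +1) and hare (fast, +2):
  init: slow=0, fast=0
  step 1: slow=1, fast=2
  step 2: slow=2, fast=4
  step 3: slow=3, fast=6
  step 4: fast 6->7->None, no cycle

Cycle: no


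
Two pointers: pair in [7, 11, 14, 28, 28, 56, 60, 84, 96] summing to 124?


lo=0(7)+hi=8(96)=103
lo=1(11)+hi=8(96)=107
lo=2(14)+hi=8(96)=110
lo=3(28)+hi=8(96)=124

Yes: 28+96=124


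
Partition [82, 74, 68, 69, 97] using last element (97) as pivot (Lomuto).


Pivot: 97
  82 <= 97: advance i (no swap)
  74 <= 97: advance i (no swap)
  68 <= 97: advance i (no swap)
  69 <= 97: advance i (no swap)
Place pivot at 4: [82, 74, 68, 69, 97]

Partitioned: [82, 74, 68, 69, 97]


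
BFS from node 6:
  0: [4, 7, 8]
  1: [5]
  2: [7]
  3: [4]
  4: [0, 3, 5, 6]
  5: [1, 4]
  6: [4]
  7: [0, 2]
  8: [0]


Visit 6, enqueue [4]
Visit 4, enqueue [0, 3, 5]
Visit 0, enqueue [7, 8]
Visit 3, enqueue []
Visit 5, enqueue [1]
Visit 7, enqueue [2]
Visit 8, enqueue []
Visit 1, enqueue []
Visit 2, enqueue []

BFS order: [6, 4, 0, 3, 5, 7, 8, 1, 2]


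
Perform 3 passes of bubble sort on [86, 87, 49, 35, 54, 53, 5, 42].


Initial: [86, 87, 49, 35, 54, 53, 5, 42]
Pass 1: [86, 49, 35, 54, 53, 5, 42, 87] (6 swaps)
Pass 2: [49, 35, 54, 53, 5, 42, 86, 87] (6 swaps)
Pass 3: [35, 49, 53, 5, 42, 54, 86, 87] (4 swaps)

After 3 passes: [35, 49, 53, 5, 42, 54, 86, 87]


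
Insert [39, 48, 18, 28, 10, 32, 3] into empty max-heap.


Insert 39: [39]
Insert 48: [48, 39]
Insert 18: [48, 39, 18]
Insert 28: [48, 39, 18, 28]
Insert 10: [48, 39, 18, 28, 10]
Insert 32: [48, 39, 32, 28, 10, 18]
Insert 3: [48, 39, 32, 28, 10, 18, 3]

Final heap: [48, 39, 32, 28, 10, 18, 3]


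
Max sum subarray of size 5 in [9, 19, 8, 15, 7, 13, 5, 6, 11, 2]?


[0:5]: 58
[1:6]: 62
[2:7]: 48
[3:8]: 46
[4:9]: 42
[5:10]: 37

Max: 62 at [1:6]


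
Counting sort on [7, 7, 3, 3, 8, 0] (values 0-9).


Input: [7, 7, 3, 3, 8, 0]
Counts: [1, 0, 0, 2, 0, 0, 0, 2, 1, 0]

Sorted: [0, 3, 3, 7, 7, 8]


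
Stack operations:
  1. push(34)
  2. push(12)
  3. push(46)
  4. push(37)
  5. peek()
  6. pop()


push(34) -> [34]
push(12) -> [34, 12]
push(46) -> [34, 12, 46]
push(37) -> [34, 12, 46, 37]
peek()->37
pop()->37, [34, 12, 46]

Final stack: [34, 12, 46]


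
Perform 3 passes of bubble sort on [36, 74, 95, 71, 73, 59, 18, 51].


Initial: [36, 74, 95, 71, 73, 59, 18, 51]
Pass 1: [36, 74, 71, 73, 59, 18, 51, 95] (5 swaps)
Pass 2: [36, 71, 73, 59, 18, 51, 74, 95] (5 swaps)
Pass 3: [36, 71, 59, 18, 51, 73, 74, 95] (3 swaps)

After 3 passes: [36, 71, 59, 18, 51, 73, 74, 95]


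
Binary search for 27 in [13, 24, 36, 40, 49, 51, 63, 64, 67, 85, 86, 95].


Step 1: lo=0, hi=11, mid=5, val=51
Step 2: lo=0, hi=4, mid=2, val=36
Step 3: lo=0, hi=1, mid=0, val=13
Step 4: lo=1, hi=1, mid=1, val=24

Not found


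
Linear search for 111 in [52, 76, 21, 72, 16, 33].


i=0: 52!=111
i=1: 76!=111
i=2: 21!=111
i=3: 72!=111
i=4: 16!=111
i=5: 33!=111

Not found, 6 comps


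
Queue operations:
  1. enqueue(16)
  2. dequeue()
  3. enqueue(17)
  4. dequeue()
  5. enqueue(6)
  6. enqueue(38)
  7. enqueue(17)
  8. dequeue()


enqueue(16) -> [16]
dequeue()->16, []
enqueue(17) -> [17]
dequeue()->17, []
enqueue(6) -> [6]
enqueue(38) -> [6, 38]
enqueue(17) -> [6, 38, 17]
dequeue()->6, [38, 17]

Final queue: [38, 17]


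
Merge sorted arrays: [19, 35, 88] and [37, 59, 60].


Take 19 from A
Take 35 from A
Take 37 from B
Take 59 from B
Take 60 from B

Merged: [19, 35, 37, 59, 60, 88]


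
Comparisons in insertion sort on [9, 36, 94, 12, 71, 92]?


Algorithm: insertion sort
Input: [9, 36, 94, 12, 71, 92]
Sorted: [9, 12, 36, 71, 92, 94]

9


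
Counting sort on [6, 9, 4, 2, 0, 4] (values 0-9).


Input: [6, 9, 4, 2, 0, 4]
Counts: [1, 0, 1, 0, 2, 0, 1, 0, 0, 1]

Sorted: [0, 2, 4, 4, 6, 9]


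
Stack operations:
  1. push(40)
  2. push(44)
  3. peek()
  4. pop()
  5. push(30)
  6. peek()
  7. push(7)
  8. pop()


push(40) -> [40]
push(44) -> [40, 44]
peek()->44
pop()->44, [40]
push(30) -> [40, 30]
peek()->30
push(7) -> [40, 30, 7]
pop()->7, [40, 30]

Final stack: [40, 30]


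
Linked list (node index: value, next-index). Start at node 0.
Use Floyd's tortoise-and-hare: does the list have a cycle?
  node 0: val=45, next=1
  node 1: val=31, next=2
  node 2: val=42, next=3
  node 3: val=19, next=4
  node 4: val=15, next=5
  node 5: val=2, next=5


Floyd's tortoise (slow, +1) and hare (fast, +2):
  init: slow=0, fast=0
  step 1: slow=1, fast=2
  step 2: slow=2, fast=4
  step 3: slow=3, fast=5
  step 4: slow=4, fast=5
  step 5: slow=5, fast=5
  slow == fast at node 5: cycle detected

Cycle: yes


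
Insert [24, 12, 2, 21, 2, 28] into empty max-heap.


Insert 24: [24]
Insert 12: [24, 12]
Insert 2: [24, 12, 2]
Insert 21: [24, 21, 2, 12]
Insert 2: [24, 21, 2, 12, 2]
Insert 28: [28, 21, 24, 12, 2, 2]

Final heap: [28, 21, 24, 12, 2, 2]


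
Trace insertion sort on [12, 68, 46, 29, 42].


Initial: [12, 68, 46, 29, 42]
Insert 68: [12, 68, 46, 29, 42]
Insert 46: [12, 46, 68, 29, 42]
Insert 29: [12, 29, 46, 68, 42]
Insert 42: [12, 29, 42, 46, 68]

Sorted: [12, 29, 42, 46, 68]


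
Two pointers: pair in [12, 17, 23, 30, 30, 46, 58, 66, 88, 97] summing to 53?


lo=0(12)+hi=9(97)=109
lo=0(12)+hi=8(88)=100
lo=0(12)+hi=7(66)=78
lo=0(12)+hi=6(58)=70
lo=0(12)+hi=5(46)=58
lo=0(12)+hi=4(30)=42
lo=1(17)+hi=4(30)=47
lo=2(23)+hi=4(30)=53

Yes: 23+30=53


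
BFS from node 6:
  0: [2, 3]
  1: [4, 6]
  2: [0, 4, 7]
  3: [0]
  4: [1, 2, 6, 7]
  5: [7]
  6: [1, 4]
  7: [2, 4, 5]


Visit 6, enqueue [1, 4]
Visit 1, enqueue []
Visit 4, enqueue [2, 7]
Visit 2, enqueue [0]
Visit 7, enqueue [5]
Visit 0, enqueue [3]
Visit 5, enqueue []
Visit 3, enqueue []

BFS order: [6, 1, 4, 2, 7, 0, 5, 3]


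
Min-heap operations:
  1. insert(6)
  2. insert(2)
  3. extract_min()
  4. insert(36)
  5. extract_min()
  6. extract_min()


insert(6) -> [6]
insert(2) -> [2, 6]
extract_min()->2, [6]
insert(36) -> [6, 36]
extract_min()->6, [36]
extract_min()->36, []

Final heap: []


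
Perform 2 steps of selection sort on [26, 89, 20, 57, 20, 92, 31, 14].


Initial: [26, 89, 20, 57, 20, 92, 31, 14]
Step 1: min=14 at 7
  Swap: [14, 89, 20, 57, 20, 92, 31, 26]
Step 2: min=20 at 2
  Swap: [14, 20, 89, 57, 20, 92, 31, 26]

After 2 steps: [14, 20, 89, 57, 20, 92, 31, 26]


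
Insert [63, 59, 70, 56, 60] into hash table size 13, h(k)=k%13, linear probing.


Insert 63: h=11 -> slot 11
Insert 59: h=7 -> slot 7
Insert 70: h=5 -> slot 5
Insert 56: h=4 -> slot 4
Insert 60: h=8 -> slot 8

Table: [None, None, None, None, 56, 70, None, 59, 60, None, None, 63, None]


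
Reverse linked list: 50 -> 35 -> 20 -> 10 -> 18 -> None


Step 1: curr=50, set curr.next=prev(None) | reversed so far: 50
Step 2: curr=35, set curr.next=prev(50) | reversed so far: 35 -> 50
Step 3: curr=20, set curr.next=prev(35) | reversed so far: 20 -> 35 -> 50
Step 4: curr=10, set curr.next=prev(20) | reversed so far: 10 -> 20 -> 35 -> 50
Step 5: curr=18, set curr.next=prev(10) | reversed so far: 18 -> 10 -> 20 -> 35 -> 50

18 -> 10 -> 20 -> 35 -> 50 -> None


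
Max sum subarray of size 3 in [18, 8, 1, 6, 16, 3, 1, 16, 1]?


[0:3]: 27
[1:4]: 15
[2:5]: 23
[3:6]: 25
[4:7]: 20
[5:8]: 20
[6:9]: 18

Max: 27 at [0:3]


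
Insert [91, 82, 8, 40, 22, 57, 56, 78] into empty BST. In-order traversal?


Insert 91: root
Insert 82: L from 91
Insert 8: L from 91 -> L from 82
Insert 40: L from 91 -> L from 82 -> R from 8
Insert 22: L from 91 -> L from 82 -> R from 8 -> L from 40
Insert 57: L from 91 -> L from 82 -> R from 8 -> R from 40
Insert 56: L from 91 -> L from 82 -> R from 8 -> R from 40 -> L from 57
Insert 78: L from 91 -> L from 82 -> R from 8 -> R from 40 -> R from 57

In-order: [8, 22, 40, 56, 57, 78, 82, 91]
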